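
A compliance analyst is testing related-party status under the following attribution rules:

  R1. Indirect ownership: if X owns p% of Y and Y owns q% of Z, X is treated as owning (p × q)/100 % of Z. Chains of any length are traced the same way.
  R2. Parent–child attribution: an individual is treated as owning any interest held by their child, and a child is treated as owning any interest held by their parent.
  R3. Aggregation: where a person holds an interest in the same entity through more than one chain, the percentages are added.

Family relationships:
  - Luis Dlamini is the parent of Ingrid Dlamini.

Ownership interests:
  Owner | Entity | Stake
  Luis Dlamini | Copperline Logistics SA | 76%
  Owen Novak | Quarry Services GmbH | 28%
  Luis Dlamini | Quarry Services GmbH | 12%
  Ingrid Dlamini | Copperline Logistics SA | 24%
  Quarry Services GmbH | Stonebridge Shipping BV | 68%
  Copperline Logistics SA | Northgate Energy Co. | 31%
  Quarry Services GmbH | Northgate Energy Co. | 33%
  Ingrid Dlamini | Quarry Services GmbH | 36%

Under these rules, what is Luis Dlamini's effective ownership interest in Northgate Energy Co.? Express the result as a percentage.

46.84%

By parent–child attribution (R2), Luis Dlamini is treated as also owning Ingrid Dlamini's interest in Quarry Services GmbH, giving 12% + 36% = 48%.
By parent–child attribution (R2), Luis Dlamini is treated as also owning Ingrid Dlamini's interest in Copperline Logistics SA, giving 76% + 24% = 100%.
Chain via Quarry Services GmbH (R1): 48% × 33% = 15.84% of Northgate Energy Co.
Chain via Copperline Logistics SA (R1): 100% × 31% = 31% of Northgate Energy Co.
Aggregating (R3): 15.84% + 31% = 46.84%.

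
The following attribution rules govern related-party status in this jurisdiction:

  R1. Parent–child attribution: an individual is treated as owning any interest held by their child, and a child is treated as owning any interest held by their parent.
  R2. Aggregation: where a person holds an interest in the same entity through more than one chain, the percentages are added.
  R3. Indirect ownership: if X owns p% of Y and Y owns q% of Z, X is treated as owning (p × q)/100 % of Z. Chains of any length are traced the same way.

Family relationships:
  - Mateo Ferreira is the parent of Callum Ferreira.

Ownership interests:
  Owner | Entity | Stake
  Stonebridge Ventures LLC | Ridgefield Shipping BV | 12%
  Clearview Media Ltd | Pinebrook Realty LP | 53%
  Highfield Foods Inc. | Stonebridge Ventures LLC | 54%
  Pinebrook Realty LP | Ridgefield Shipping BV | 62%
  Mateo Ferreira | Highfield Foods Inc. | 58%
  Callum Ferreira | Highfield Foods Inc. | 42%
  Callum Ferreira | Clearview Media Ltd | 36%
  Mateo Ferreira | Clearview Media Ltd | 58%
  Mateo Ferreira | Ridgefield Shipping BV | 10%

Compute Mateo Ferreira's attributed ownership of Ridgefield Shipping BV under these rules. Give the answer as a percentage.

By parent–child attribution (R1), Mateo Ferreira is treated as also owning Callum Ferreira's interest in Clearview Media Ltd, giving 58% + 36% = 94%.
By parent–child attribution (R1), Mateo Ferreira is treated as also owning Callum Ferreira's interest in Highfield Foods Inc, giving 58% + 42% = 100%.
Chain via Clearview Media Ltd → Pinebrook Realty LP (R3): 94% × 53% × 62% = 30.8884% of Ridgefield Shipping BV.
Chain via Highfield Foods Inc. → Stonebridge Ventures LLC (R3): 100% × 54% × 12% = 6.48% of Ridgefield Shipping BV.
Direct interest in Ridgefield Shipping BV: 10%.
Aggregating (R2): 30.8884% + 6.48% + 10% = 47.3684%.

47.3684%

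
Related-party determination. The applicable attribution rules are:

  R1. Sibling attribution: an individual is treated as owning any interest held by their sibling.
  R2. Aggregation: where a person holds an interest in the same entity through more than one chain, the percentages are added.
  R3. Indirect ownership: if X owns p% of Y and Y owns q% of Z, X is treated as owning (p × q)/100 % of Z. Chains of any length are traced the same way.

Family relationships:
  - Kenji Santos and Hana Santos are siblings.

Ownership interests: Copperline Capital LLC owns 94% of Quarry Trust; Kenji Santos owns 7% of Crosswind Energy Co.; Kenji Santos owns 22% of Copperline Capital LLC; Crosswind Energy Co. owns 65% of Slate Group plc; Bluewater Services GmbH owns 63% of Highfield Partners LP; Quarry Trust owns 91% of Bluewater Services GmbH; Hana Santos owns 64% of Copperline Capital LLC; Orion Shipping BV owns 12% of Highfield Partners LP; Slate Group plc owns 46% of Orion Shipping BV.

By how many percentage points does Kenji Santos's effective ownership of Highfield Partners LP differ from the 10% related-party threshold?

36.596732

By sibling attribution (R1), Kenji Santos is treated as also owning Hana Santos's interest in Copperline Capital LLC, giving 22% + 64% = 86%.
Chain via Copperline Capital LLC → Quarry Trust → Bluewater Services GmbH (R3): 86% × 94% × 91% × 63% = 46.345572% of Highfield Partners LP.
Chain via Crosswind Energy Co. → Slate Group plc → Orion Shipping BV (R3): 7% × 65% × 46% × 12% = 0.25116% of Highfield Partners LP.
Aggregating (R2): 46.345572% + 0.25116% = 46.596732%.
46.596732% exceeds the 10% threshold by 36.596732 percentage points.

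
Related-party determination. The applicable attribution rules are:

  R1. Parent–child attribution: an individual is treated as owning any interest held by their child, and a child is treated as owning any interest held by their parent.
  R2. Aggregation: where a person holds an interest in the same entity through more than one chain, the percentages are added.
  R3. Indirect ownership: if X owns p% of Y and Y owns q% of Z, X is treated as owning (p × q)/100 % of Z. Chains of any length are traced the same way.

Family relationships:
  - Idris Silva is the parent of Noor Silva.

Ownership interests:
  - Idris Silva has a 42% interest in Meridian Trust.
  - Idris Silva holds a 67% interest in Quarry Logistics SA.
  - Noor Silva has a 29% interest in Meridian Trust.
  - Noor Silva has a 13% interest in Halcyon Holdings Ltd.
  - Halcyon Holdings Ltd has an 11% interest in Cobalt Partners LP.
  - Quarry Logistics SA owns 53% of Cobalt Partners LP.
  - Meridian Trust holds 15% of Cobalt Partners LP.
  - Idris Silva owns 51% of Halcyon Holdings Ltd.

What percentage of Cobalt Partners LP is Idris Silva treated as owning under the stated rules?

By parent–child attribution (R1), Idris Silva is treated as also owning Noor Silva's interest in Halcyon Holdings Ltd, giving 51% + 13% = 64%.
By parent–child attribution (R1), Idris Silva is treated as also owning Noor Silva's interest in Meridian Trust, giving 42% + 29% = 71%.
Chain via Halcyon Holdings Ltd (R3): 64% × 11% = 7.04% of Cobalt Partners LP.
Chain via Quarry Logistics SA (R3): 67% × 53% = 35.51% of Cobalt Partners LP.
Chain via Meridian Trust (R3): 71% × 15% = 10.65% of Cobalt Partners LP.
Aggregating (R2): 7.04% + 35.51% + 10.65% = 53.2%.

53.2%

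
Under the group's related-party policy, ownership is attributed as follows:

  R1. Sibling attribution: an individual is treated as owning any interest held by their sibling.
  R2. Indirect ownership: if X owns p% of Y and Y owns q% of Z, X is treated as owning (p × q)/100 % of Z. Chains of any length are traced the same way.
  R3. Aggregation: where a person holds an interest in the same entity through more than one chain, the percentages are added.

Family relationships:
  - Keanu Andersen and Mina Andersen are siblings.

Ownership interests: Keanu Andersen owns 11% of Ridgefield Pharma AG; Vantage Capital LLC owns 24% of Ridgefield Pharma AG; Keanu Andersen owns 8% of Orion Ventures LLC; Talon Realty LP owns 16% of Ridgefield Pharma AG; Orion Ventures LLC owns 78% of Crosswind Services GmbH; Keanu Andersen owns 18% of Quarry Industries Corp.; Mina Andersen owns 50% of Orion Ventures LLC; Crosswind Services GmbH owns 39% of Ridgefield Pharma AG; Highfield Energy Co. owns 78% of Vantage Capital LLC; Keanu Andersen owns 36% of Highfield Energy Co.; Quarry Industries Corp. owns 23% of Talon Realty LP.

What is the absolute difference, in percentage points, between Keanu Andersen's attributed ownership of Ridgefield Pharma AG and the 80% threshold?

43.9548

By sibling attribution (R1), Keanu Andersen is treated as also owning Mina Andersen's interest in Orion Ventures LLC, giving 8% + 50% = 58%.
Chain via Quarry Industries Corp. → Talon Realty LP (R2): 18% × 23% × 16% = 0.6624% of Ridgefield Pharma AG.
Chain via Orion Ventures LLC → Crosswind Services GmbH (R2): 58% × 78% × 39% = 17.6436% of Ridgefield Pharma AG.
Chain via Highfield Energy Co. → Vantage Capital LLC (R2): 36% × 78% × 24% = 6.7392% of Ridgefield Pharma AG.
Direct interest in Ridgefield Pharma AG: 11%.
Aggregating (R3): 0.6624% + 17.6436% + 6.7392% + 11% = 36.0452%.
36.0452% falls short of the 80% threshold by 43.9548 percentage points.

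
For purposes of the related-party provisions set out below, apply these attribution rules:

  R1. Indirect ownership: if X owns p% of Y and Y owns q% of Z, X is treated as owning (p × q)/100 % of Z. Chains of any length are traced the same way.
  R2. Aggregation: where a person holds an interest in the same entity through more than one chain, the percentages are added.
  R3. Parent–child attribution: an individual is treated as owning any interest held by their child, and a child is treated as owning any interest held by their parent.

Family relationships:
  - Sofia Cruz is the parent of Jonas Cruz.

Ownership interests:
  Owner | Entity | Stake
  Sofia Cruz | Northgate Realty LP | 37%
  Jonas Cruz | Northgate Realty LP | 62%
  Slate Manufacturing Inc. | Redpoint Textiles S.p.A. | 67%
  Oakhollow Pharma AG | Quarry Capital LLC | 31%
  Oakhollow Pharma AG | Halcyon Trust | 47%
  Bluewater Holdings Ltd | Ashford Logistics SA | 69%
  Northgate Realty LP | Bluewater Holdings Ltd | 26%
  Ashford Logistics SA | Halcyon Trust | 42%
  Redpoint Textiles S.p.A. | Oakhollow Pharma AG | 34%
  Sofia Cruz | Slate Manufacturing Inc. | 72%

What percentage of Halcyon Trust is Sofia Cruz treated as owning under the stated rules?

15.168204%

By parent–child attribution (R3), Sofia Cruz is treated as also owning Jonas Cruz's interest in Northgate Realty LP, giving 37% + 62% = 99%.
Chain via Slate Manufacturing Inc. → Redpoint Textiles S.p.A. → Oakhollow Pharma AG (R1): 72% × 67% × 34% × 47% = 7.708752% of Halcyon Trust.
Chain via Northgate Realty LP → Bluewater Holdings Ltd → Ashford Logistics SA (R1): 99% × 26% × 69% × 42% = 7.459452% of Halcyon Trust.
Aggregating (R2): 7.708752% + 7.459452% = 15.168204%.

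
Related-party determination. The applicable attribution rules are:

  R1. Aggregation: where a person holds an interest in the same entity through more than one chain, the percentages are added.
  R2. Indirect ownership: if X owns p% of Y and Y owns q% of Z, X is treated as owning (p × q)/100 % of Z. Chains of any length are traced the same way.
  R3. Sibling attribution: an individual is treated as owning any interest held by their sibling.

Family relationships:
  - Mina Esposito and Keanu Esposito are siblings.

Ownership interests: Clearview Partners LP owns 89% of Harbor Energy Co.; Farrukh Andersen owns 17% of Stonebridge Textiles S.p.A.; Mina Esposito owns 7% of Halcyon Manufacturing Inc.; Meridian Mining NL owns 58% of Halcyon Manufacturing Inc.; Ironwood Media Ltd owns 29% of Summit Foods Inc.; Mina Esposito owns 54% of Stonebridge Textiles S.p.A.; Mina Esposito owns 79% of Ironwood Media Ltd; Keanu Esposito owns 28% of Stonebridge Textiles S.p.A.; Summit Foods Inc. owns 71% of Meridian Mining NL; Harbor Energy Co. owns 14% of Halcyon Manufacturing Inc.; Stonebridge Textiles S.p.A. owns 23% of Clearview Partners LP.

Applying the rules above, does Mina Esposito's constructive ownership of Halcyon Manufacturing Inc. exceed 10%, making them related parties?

By sibling attribution (R3), Mina Esposito is treated as also owning Keanu Esposito's interest in Stonebridge Textiles S.p.A, giving 54% + 28% = 82%.
Chain via Stonebridge Textiles S.p.A. → Clearview Partners LP → Harbor Energy Co. (R2): 82% × 23% × 89% × 14% = 2.349956% of Halcyon Manufacturing Inc.
Chain via Ironwood Media Ltd → Summit Foods Inc. → Meridian Mining NL (R2): 79% × 29% × 71% × 58% = 9.434338% of Halcyon Manufacturing Inc.
Direct interest in Halcyon Manufacturing Inc: 7%.
Aggregating (R1): 2.349956% + 9.434338% + 7% = 18.784294%.
18.784294% exceeds the 10% threshold, so Mina is a related party to Halcyon Manufacturing Inc.

Yes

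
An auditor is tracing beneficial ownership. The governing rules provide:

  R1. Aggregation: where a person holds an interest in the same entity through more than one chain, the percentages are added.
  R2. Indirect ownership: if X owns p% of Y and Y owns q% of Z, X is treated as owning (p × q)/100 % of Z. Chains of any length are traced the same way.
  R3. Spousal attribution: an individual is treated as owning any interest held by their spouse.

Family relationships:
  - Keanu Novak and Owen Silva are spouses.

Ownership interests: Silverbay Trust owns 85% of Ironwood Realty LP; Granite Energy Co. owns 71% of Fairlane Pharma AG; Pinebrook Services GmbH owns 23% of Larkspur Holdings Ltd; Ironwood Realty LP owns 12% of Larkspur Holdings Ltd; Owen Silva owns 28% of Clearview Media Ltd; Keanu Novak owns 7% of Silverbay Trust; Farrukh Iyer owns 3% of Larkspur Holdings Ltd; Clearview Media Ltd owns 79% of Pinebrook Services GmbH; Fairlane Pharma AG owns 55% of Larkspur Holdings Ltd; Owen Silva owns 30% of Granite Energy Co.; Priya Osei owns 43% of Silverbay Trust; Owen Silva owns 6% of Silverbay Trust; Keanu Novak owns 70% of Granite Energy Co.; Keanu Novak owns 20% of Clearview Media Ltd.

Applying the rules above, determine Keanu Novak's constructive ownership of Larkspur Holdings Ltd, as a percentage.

49.0976%

By spousal attribution (R3), Keanu Novak is treated as also owning Owen Silva's interest in Clearview Media Ltd, giving 20% + 28% = 48%.
By spousal attribution (R3), Keanu Novak is treated as also owning Owen Silva's interest in Silverbay Trust, giving 7% + 6% = 13%.
By spousal attribution (R3), Keanu Novak is treated as also owning Owen Silva's interest in Granite Energy Co, giving 70% + 30% = 100%.
Chain via Clearview Media Ltd → Pinebrook Services GmbH (R2): 48% × 79% × 23% = 8.7216% of Larkspur Holdings Ltd.
Chain via Silverbay Trust → Ironwood Realty LP (R2): 13% × 85% × 12% = 1.326% of Larkspur Holdings Ltd.
Chain via Granite Energy Co. → Fairlane Pharma AG (R2): 100% × 71% × 55% = 39.05% of Larkspur Holdings Ltd.
Aggregating (R1): 8.7216% + 1.326% + 39.05% = 49.0976%.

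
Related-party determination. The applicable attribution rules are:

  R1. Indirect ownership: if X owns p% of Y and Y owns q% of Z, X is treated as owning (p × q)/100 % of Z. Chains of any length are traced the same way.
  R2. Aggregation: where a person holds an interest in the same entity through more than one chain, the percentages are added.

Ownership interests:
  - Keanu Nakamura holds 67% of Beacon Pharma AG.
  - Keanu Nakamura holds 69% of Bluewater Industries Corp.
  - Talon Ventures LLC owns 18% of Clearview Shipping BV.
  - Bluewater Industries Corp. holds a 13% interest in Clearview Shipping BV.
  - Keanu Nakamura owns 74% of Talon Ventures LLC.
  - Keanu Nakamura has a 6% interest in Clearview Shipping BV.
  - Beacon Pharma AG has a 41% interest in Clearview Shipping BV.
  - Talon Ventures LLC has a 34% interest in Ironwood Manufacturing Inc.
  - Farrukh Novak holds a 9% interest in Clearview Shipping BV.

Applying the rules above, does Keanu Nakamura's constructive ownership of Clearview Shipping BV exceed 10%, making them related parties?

Yes

Chain via Beacon Pharma AG (R1): 67% × 41% = 27.47% of Clearview Shipping BV.
Chain via Bluewater Industries Corp. (R1): 69% × 13% = 8.97% of Clearview Shipping BV.
Chain via Talon Ventures LLC (R1): 74% × 18% = 13.32% of Clearview Shipping BV.
Direct interest in Clearview Shipping BV: 6%.
Aggregating (R2): 27.47% + 8.97% + 13.32% + 6% = 55.76%.
55.76% exceeds the 10% threshold, so Keanu is a related party to Clearview Shipping BV.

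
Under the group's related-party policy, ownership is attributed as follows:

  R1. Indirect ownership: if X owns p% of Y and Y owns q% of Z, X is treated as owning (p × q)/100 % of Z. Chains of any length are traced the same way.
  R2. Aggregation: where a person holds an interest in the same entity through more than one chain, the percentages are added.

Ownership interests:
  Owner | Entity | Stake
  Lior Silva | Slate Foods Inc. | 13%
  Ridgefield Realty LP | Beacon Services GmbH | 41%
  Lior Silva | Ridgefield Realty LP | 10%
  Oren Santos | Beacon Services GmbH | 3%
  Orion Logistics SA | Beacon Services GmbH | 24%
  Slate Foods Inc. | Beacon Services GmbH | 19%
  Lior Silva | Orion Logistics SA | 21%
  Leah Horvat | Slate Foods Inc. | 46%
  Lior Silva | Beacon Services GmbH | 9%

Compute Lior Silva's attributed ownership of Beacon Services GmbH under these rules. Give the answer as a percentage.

Chain via Slate Foods Inc. (R1): 13% × 19% = 2.47% of Beacon Services GmbH.
Chain via Ridgefield Realty LP (R1): 10% × 41% = 4.1% of Beacon Services GmbH.
Chain via Orion Logistics SA (R1): 21% × 24% = 5.04% of Beacon Services GmbH.
Direct interest in Beacon Services GmbH: 9%.
Aggregating (R2): 2.47% + 4.1% + 5.04% + 9% = 20.61%.

20.61%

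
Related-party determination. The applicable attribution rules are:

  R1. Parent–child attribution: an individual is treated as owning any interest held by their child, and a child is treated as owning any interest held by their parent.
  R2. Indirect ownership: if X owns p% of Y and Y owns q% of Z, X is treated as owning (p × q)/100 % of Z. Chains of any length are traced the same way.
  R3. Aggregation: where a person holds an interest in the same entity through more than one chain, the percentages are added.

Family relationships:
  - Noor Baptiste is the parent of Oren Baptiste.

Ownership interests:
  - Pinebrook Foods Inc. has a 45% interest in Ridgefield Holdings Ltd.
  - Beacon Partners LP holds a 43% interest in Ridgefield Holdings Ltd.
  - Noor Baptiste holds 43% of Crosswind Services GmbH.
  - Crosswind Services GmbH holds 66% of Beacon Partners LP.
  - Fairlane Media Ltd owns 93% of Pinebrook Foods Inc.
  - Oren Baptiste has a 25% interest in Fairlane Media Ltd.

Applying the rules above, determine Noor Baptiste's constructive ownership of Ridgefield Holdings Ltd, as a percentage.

By parent–child attribution (R1), Noor Baptiste is treated as owning Oren Baptiste's 25% interest in Fairlane Media Ltd.
Chain via Crosswind Services GmbH → Beacon Partners LP (R2): 43% × 66% × 43% = 12.2034% of Ridgefield Holdings Ltd.
Chain via Fairlane Media Ltd → Pinebrook Foods Inc. (R2): 25% × 93% × 45% = 10.4625% of Ridgefield Holdings Ltd.
Aggregating (R3): 12.2034% + 10.4625% = 22.6659%.

22.6659%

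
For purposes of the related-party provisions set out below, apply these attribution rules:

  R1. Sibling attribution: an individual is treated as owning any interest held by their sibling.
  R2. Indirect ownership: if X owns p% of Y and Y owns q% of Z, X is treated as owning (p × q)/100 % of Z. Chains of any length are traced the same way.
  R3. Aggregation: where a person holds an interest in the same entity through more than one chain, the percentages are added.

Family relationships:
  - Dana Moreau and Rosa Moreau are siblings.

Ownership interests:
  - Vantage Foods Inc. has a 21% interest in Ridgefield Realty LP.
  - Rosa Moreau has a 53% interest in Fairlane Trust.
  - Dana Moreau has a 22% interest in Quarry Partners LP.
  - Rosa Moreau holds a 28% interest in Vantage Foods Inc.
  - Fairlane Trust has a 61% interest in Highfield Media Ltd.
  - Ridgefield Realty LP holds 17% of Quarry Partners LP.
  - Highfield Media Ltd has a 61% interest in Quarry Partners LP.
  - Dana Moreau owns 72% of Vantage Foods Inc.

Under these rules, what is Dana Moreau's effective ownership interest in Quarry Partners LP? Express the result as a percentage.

By sibling attribution (R1), Dana Moreau is treated as also owning Rosa Moreau's interest in Vantage Foods Inc, giving 72% + 28% = 100%.
By sibling attribution (R1), Dana Moreau is treated as owning Rosa Moreau's 53% interest in Fairlane Trust.
Chain via Vantage Foods Inc. → Ridgefield Realty LP (R2): 100% × 21% × 17% = 3.57% of Quarry Partners LP.
Direct interest in Quarry Partners LP: 22%.
Chain via Fairlane Trust → Highfield Media Ltd (R2): 53% × 61% × 61% = 19.7213% of Quarry Partners LP.
Aggregating (R3): 3.57% + 22% + 19.7213% = 45.2913%.

45.2913%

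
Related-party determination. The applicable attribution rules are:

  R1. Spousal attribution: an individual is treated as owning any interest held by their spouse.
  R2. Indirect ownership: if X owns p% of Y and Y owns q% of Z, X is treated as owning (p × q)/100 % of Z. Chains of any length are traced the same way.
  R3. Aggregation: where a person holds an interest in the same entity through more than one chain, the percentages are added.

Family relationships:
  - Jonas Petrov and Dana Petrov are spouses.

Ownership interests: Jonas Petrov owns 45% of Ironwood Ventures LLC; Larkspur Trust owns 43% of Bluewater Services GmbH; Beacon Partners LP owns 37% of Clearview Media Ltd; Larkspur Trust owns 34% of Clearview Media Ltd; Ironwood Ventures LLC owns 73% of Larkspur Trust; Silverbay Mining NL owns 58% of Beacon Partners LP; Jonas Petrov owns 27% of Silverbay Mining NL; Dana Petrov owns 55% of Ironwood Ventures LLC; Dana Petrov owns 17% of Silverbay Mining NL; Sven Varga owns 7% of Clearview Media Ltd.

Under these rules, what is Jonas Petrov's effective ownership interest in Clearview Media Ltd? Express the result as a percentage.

By spousal attribution (R1), Jonas Petrov is treated as also owning Dana Petrov's interest in Ironwood Ventures LLC, giving 45% + 55% = 100%.
By spousal attribution (R1), Jonas Petrov is treated as also owning Dana Petrov's interest in Silverbay Mining NL, giving 27% + 17% = 44%.
Chain via Ironwood Ventures LLC → Larkspur Trust (R2): 100% × 73% × 34% = 24.82% of Clearview Media Ltd.
Chain via Silverbay Mining NL → Beacon Partners LP (R2): 44% × 58% × 37% = 9.4424% of Clearview Media Ltd.
Aggregating (R3): 24.82% + 9.4424% = 34.2624%.

34.2624%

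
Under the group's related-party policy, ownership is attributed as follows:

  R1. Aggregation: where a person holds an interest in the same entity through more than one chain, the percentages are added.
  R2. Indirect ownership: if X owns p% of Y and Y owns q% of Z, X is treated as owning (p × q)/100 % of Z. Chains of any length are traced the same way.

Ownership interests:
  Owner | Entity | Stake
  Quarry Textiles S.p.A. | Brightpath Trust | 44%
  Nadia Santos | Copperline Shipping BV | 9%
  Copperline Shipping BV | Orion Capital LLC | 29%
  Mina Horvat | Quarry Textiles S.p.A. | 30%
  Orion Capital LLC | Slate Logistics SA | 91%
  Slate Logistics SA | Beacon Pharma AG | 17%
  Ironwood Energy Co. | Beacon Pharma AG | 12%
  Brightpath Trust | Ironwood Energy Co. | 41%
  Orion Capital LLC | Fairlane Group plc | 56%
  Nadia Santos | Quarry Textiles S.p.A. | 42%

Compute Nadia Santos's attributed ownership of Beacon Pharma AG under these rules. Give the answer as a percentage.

1.312983%

Chain via Copperline Shipping BV → Orion Capital LLC → Slate Logistics SA (R2): 9% × 29% × 91% × 17% = 0.403767% of Beacon Pharma AG.
Chain via Quarry Textiles S.p.A. → Brightpath Trust → Ironwood Energy Co. (R2): 42% × 44% × 41% × 12% = 0.909216% of Beacon Pharma AG.
Aggregating (R1): 0.403767% + 0.909216% = 1.312983%.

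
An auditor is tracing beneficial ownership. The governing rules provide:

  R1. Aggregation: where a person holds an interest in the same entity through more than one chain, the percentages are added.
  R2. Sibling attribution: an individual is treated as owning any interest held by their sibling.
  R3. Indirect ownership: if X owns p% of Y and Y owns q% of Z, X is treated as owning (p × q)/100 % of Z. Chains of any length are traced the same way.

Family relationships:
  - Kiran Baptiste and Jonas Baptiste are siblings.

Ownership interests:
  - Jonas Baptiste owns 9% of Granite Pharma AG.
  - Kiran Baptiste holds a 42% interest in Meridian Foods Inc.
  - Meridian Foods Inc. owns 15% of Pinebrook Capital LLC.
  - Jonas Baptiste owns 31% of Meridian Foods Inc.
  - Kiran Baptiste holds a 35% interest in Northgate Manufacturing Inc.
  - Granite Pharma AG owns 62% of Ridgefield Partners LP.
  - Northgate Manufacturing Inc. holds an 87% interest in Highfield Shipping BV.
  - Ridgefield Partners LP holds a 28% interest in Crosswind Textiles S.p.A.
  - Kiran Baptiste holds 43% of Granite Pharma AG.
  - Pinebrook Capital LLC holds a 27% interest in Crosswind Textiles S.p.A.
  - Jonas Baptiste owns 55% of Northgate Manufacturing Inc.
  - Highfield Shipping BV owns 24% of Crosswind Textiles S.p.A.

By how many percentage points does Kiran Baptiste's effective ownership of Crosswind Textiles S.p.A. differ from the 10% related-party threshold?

By sibling attribution (R2), Kiran Baptiste is treated as also owning Jonas Baptiste's interest in Northgate Manufacturing Inc, giving 35% + 55% = 90%.
By sibling attribution (R2), Kiran Baptiste is treated as also owning Jonas Baptiste's interest in Meridian Foods Inc, giving 42% + 31% = 73%.
By sibling attribution (R2), Kiran Baptiste is treated as also owning Jonas Baptiste's interest in Granite Pharma AG, giving 43% + 9% = 52%.
Chain via Northgate Manufacturing Inc. → Highfield Shipping BV (R3): 90% × 87% × 24% = 18.792% of Crosswind Textiles S.p.A.
Chain via Meridian Foods Inc. → Pinebrook Capital LLC (R3): 73% × 15% × 27% = 2.9565% of Crosswind Textiles S.p.A.
Chain via Granite Pharma AG → Ridgefield Partners LP (R3): 52% × 62% × 28% = 9.0272% of Crosswind Textiles S.p.A.
Aggregating (R1): 18.792% + 2.9565% + 9.0272% = 30.7757%.
30.7757% exceeds the 10% threshold by 20.7757 percentage points.

20.7757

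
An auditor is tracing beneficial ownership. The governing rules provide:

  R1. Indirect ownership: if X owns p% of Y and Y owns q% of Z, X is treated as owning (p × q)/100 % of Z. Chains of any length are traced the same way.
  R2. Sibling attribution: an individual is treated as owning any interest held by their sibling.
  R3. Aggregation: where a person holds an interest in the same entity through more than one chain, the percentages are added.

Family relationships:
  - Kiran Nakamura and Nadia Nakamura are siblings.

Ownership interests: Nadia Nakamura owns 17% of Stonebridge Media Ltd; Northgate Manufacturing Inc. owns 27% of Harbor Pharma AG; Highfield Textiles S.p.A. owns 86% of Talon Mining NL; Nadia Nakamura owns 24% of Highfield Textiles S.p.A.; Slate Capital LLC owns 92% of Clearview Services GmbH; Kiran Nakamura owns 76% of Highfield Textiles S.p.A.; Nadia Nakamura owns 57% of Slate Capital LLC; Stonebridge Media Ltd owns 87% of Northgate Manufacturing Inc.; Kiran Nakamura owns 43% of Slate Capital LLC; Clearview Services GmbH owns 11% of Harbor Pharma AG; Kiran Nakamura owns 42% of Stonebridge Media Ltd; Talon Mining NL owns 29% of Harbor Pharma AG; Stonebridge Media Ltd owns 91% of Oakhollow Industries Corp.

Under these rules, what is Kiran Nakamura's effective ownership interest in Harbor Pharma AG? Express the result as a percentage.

48.9191%

By sibling attribution (R2), Kiran Nakamura is treated as also owning Nadia Nakamura's interest in Slate Capital LLC, giving 43% + 57% = 100%.
By sibling attribution (R2), Kiran Nakamura is treated as also owning Nadia Nakamura's interest in Highfield Textiles S.p.A, giving 76% + 24% = 100%.
By sibling attribution (R2), Kiran Nakamura is treated as also owning Nadia Nakamura's interest in Stonebridge Media Ltd, giving 42% + 17% = 59%.
Chain via Slate Capital LLC → Clearview Services GmbH (R1): 100% × 92% × 11% = 10.12% of Harbor Pharma AG.
Chain via Highfield Textiles S.p.A. → Talon Mining NL (R1): 100% × 86% × 29% = 24.94% of Harbor Pharma AG.
Chain via Stonebridge Media Ltd → Northgate Manufacturing Inc. (R1): 59% × 87% × 27% = 13.8591% of Harbor Pharma AG.
Aggregating (R3): 10.12% + 24.94% + 13.8591% = 48.9191%.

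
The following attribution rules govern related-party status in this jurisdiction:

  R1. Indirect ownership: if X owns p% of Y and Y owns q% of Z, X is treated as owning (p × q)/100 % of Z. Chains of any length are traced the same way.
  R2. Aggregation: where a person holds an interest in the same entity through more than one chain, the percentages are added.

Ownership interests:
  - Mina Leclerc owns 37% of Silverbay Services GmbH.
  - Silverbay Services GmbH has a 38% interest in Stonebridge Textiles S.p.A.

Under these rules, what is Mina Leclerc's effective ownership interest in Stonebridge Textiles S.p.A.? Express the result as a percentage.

Chain via Silverbay Services GmbH (R1): 37% × 38% = 14.06% of Stonebridge Textiles S.p.A.

14.06%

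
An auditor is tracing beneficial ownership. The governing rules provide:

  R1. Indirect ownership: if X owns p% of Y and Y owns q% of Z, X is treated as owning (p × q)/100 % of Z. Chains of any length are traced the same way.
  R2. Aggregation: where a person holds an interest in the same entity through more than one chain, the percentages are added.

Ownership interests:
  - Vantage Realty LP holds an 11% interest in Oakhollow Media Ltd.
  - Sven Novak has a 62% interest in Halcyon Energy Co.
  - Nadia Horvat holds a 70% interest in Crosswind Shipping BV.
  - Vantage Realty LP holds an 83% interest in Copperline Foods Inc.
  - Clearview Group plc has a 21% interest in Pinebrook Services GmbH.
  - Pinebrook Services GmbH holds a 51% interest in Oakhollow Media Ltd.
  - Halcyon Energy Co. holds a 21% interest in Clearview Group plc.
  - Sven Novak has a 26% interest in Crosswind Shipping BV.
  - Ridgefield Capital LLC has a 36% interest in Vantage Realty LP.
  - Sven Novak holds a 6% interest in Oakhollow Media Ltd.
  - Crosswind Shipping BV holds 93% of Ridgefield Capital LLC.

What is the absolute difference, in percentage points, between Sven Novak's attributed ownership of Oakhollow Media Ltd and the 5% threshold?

3.35197

Chain via Crosswind Shipping BV → Ridgefield Capital LLC → Vantage Realty LP (R1): 26% × 93% × 36% × 11% = 0.957528% of Oakhollow Media Ltd.
Chain via Halcyon Energy Co. → Clearview Group plc → Pinebrook Services GmbH (R1): 62% × 21% × 21% × 51% = 1.394442% of Oakhollow Media Ltd.
Direct interest in Oakhollow Media Ltd: 6%.
Aggregating (R2): 0.957528% + 1.394442% + 6% = 8.35197%.
8.35197% exceeds the 5% threshold by 3.35197 percentage points.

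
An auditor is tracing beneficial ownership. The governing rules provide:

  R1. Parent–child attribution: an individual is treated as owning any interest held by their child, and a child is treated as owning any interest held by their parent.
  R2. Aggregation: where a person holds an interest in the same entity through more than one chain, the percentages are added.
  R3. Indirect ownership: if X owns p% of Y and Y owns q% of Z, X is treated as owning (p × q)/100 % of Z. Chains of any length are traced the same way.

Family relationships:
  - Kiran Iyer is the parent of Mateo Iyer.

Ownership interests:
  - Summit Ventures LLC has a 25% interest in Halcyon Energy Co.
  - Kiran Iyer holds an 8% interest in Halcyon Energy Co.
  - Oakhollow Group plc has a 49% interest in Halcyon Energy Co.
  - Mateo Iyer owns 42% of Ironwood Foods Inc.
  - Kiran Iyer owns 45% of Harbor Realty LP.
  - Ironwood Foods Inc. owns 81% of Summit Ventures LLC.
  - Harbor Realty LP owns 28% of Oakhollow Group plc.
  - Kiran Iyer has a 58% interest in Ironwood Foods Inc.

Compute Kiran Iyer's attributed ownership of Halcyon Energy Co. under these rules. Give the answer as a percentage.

34.424%

By parent–child attribution (R1), Kiran Iyer is treated as also owning Mateo Iyer's interest in Ironwood Foods Inc, giving 58% + 42% = 100%.
Chain via Harbor Realty LP → Oakhollow Group plc (R3): 45% × 28% × 49% = 6.174% of Halcyon Energy Co.
Chain via Ironwood Foods Inc. → Summit Ventures LLC (R3): 100% × 81% × 25% = 20.25% of Halcyon Energy Co.
Direct interest in Halcyon Energy Co: 8%.
Aggregating (R2): 6.174% + 20.25% + 8% = 34.424%.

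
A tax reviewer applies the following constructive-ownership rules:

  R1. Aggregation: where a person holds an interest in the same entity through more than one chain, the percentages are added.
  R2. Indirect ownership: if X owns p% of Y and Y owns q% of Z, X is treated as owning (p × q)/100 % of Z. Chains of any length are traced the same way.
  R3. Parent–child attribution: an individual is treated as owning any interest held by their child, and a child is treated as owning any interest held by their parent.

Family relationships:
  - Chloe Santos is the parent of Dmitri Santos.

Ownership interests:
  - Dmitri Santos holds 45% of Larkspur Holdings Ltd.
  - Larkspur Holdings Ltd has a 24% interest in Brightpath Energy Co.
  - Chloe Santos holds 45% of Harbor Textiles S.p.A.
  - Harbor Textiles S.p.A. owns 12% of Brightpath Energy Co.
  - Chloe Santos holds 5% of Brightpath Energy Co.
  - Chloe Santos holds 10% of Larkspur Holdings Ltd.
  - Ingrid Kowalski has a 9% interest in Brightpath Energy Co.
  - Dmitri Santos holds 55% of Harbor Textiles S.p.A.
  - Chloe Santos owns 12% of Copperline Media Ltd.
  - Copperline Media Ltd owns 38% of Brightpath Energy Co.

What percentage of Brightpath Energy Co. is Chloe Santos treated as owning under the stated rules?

By parent–child attribution (R3), Chloe Santos is treated as also owning Dmitri Santos's interest in Larkspur Holdings Ltd, giving 10% + 45% = 55%.
By parent–child attribution (R3), Chloe Santos is treated as also owning Dmitri Santos's interest in Harbor Textiles S.p.A, giving 45% + 55% = 100%.
Chain via Larkspur Holdings Ltd (R2): 55% × 24% = 13.2% of Brightpath Energy Co.
Chain via Copperline Media Ltd (R2): 12% × 38% = 4.56% of Brightpath Energy Co.
Chain via Harbor Textiles S.p.A. (R2): 100% × 12% = 12% of Brightpath Energy Co.
Direct interest in Brightpath Energy Co: 5%.
Aggregating (R1): 13.2% + 4.56% + 12% + 5% = 34.76%.

34.76%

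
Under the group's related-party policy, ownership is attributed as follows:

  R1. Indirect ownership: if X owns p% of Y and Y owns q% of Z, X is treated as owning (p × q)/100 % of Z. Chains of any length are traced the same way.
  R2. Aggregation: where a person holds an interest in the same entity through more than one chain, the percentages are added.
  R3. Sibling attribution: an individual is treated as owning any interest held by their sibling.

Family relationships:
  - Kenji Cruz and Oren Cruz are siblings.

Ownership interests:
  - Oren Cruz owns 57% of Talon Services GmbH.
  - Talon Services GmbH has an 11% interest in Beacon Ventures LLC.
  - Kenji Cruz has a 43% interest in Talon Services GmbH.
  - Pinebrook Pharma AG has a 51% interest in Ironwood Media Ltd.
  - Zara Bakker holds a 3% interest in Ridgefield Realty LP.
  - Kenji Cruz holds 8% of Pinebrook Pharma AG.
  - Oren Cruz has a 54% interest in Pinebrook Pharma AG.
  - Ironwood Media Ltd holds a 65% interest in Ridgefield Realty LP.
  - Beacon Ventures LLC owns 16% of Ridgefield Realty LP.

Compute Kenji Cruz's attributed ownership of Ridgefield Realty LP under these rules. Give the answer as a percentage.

22.313%

By sibling attribution (R3), Kenji Cruz is treated as also owning Oren Cruz's interest in Pinebrook Pharma AG, giving 8% + 54% = 62%.
By sibling attribution (R3), Kenji Cruz is treated as also owning Oren Cruz's interest in Talon Services GmbH, giving 43% + 57% = 100%.
Chain via Pinebrook Pharma AG → Ironwood Media Ltd (R1): 62% × 51% × 65% = 20.553% of Ridgefield Realty LP.
Chain via Talon Services GmbH → Beacon Ventures LLC (R1): 100% × 11% × 16% = 1.76% of Ridgefield Realty LP.
Aggregating (R2): 20.553% + 1.76% = 22.313%.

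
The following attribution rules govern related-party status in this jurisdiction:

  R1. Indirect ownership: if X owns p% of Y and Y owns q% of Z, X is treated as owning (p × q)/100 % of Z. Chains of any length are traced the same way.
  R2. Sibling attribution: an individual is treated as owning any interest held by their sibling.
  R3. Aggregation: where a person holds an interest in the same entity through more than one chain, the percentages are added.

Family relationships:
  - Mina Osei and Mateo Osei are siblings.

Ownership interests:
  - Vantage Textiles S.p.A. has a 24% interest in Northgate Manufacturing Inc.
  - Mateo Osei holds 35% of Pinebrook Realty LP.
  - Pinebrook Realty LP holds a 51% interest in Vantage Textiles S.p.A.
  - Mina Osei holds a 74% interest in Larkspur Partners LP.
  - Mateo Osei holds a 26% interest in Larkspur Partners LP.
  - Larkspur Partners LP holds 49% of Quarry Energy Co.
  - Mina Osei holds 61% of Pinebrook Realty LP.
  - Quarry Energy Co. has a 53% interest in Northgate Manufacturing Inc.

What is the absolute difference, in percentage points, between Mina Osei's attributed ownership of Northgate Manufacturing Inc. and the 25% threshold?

By sibling attribution (R2), Mina Osei is treated as also owning Mateo Osei's interest in Pinebrook Realty LP, giving 61% + 35% = 96%.
By sibling attribution (R2), Mina Osei is treated as also owning Mateo Osei's interest in Larkspur Partners LP, giving 74% + 26% = 100%.
Chain via Pinebrook Realty LP → Vantage Textiles S.p.A. (R1): 96% × 51% × 24% = 11.7504% of Northgate Manufacturing Inc.
Chain via Larkspur Partners LP → Quarry Energy Co. (R1): 100% × 49% × 53% = 25.97% of Northgate Manufacturing Inc.
Aggregating (R3): 11.7504% + 25.97% = 37.7204%.
37.7204% exceeds the 25% threshold by 12.7204 percentage points.

12.7204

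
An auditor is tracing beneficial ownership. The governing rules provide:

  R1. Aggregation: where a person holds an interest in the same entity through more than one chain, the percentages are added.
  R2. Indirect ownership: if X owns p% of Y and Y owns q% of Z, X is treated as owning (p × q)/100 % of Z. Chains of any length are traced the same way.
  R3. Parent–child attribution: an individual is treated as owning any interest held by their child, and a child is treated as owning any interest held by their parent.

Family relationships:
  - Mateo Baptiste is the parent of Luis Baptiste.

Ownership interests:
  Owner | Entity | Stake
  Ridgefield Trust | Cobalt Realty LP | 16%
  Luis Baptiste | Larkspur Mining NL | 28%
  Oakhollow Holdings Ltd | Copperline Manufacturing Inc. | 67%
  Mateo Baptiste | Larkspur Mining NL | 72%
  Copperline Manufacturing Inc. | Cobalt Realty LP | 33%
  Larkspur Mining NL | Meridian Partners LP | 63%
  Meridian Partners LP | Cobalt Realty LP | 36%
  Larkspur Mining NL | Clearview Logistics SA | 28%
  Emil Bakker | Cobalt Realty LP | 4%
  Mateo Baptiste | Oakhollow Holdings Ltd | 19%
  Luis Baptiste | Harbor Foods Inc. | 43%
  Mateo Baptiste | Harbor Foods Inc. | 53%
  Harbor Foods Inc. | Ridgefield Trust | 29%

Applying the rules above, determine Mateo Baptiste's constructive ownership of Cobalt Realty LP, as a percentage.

31.3353%

By parent–child attribution (R3), Mateo Baptiste is treated as also owning Luis Baptiste's interest in Larkspur Mining NL, giving 72% + 28% = 100%.
By parent–child attribution (R3), Mateo Baptiste is treated as also owning Luis Baptiste's interest in Harbor Foods Inc, giving 53% + 43% = 96%.
Chain via Oakhollow Holdings Ltd → Copperline Manufacturing Inc. (R2): 19% × 67% × 33% = 4.2009% of Cobalt Realty LP.
Chain via Larkspur Mining NL → Meridian Partners LP (R2): 100% × 63% × 36% = 22.68% of Cobalt Realty LP.
Chain via Harbor Foods Inc. → Ridgefield Trust (R2): 96% × 29% × 16% = 4.4544% of Cobalt Realty LP.
Aggregating (R1): 4.2009% + 22.68% + 4.4544% = 31.3353%.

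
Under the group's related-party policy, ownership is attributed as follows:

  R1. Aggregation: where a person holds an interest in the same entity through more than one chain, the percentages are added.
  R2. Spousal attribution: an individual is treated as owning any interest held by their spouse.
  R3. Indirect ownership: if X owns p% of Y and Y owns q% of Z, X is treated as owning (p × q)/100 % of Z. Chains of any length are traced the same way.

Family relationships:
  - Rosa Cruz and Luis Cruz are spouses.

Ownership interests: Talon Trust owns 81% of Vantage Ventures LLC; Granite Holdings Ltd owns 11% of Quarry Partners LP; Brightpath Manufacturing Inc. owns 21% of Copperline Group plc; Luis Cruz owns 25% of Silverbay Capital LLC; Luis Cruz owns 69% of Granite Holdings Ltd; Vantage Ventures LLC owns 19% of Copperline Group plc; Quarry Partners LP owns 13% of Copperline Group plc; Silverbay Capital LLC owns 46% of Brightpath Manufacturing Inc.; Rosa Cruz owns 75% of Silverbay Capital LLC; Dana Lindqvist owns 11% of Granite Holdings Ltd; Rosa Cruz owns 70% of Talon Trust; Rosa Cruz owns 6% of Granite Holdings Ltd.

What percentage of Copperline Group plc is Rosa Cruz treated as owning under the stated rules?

21.5055%

By spousal attribution (R2), Rosa Cruz is treated as also owning Luis Cruz's interest in Silverbay Capital LLC, giving 75% + 25% = 100%.
By spousal attribution (R2), Rosa Cruz is treated as also owning Luis Cruz's interest in Granite Holdings Ltd, giving 6% + 69% = 75%.
Chain via Talon Trust → Vantage Ventures LLC (R3): 70% × 81% × 19% = 10.773% of Copperline Group plc.
Chain via Silverbay Capital LLC → Brightpath Manufacturing Inc. (R3): 100% × 46% × 21% = 9.66% of Copperline Group plc.
Chain via Granite Holdings Ltd → Quarry Partners LP (R3): 75% × 11% × 13% = 1.0725% of Copperline Group plc.
Aggregating (R1): 10.773% + 9.66% + 1.0725% = 21.5055%.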